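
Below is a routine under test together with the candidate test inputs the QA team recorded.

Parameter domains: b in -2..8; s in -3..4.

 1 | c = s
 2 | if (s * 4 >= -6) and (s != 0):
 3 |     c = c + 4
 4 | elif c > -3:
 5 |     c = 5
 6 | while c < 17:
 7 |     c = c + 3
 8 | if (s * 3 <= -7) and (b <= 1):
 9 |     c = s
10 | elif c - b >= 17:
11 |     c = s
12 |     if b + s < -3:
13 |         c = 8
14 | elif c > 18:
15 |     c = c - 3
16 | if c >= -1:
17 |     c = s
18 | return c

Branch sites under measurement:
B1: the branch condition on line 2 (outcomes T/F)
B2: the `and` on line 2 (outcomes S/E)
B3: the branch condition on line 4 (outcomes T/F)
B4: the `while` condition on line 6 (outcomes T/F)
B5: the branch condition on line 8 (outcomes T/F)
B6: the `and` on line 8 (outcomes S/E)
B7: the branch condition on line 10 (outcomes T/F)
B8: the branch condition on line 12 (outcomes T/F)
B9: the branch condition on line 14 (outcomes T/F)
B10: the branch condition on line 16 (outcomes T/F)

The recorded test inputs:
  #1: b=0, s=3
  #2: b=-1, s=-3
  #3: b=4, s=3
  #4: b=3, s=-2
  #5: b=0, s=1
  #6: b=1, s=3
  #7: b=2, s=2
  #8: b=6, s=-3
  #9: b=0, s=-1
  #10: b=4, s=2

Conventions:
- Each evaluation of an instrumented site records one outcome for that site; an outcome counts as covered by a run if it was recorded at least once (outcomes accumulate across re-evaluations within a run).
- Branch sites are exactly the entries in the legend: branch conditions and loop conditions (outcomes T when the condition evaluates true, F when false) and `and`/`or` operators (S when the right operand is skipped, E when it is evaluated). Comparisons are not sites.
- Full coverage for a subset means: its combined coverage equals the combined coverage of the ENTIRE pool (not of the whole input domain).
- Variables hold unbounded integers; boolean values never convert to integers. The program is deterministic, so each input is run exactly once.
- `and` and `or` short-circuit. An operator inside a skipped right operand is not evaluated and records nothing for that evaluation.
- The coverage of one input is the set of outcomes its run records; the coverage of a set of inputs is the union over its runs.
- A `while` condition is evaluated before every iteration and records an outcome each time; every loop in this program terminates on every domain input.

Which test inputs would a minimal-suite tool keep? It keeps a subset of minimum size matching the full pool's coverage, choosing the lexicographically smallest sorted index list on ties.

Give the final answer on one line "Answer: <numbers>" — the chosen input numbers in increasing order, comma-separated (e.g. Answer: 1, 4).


input #1 (b=0, s=3): covers B1=T, B2=E, B4=T, B4=F, B5=F, B6=S, B7=T, B8=F, B10=T
input #2 (b=-1, s=-3): covers B1=F, B2=S, B3=F, B4=T, B4=F, B5=T, B6=E, B10=F
input #3 (b=4, s=3): covers B1=T, B2=E, B4=T, B4=F, B5=F, B6=S, B7=F, B9=T, B10=T
input #4 (b=3, s=-2): covers B1=F, B2=S, B3=T, B4=T, B4=F, B5=F, B6=S, B7=F, B9=F, B10=T
input #5 (b=0, s=1): covers B1=T, B2=E, B4=T, B4=F, B5=F, B6=S, B7=T, B8=F, B10=T
input #6 (b=1, s=3): covers B1=T, B2=E, B4=T, B4=F, B5=F, B6=S, B7=T, B8=F, B10=T
input #7 (b=2, s=2): covers B1=T, B2=E, B4=T, B4=F, B5=F, B6=S, B7=F, B9=F, B10=T
input #8 (b=6, s=-3): covers B1=F, B2=S, B3=F, B4=T, B4=F, B5=F, B6=E, B7=F, B9=F, B10=T
input #9 (b=0, s=-1): covers B1=T, B2=E, B4=T, B4=F, B5=F, B6=S, B7=T, B8=F, B10=T
input #10 (b=4, s=2): covers B1=T, B2=E, B4=T, B4=F, B5=F, B6=S, B7=F, B9=F, B10=T
the full pool covers 19 outcomes: B1=T, B1=F, B2=S, B2=E, B3=T, B3=F, B4=T, B4=F, B5=T, B5=F, B6=S, B6=E, B7=T, B7=F, B8=F, B9=T, B9=F, B10=T, B10=F
checked all size-1 subsets: none covers 19 outcomes (max 10/19)
checked all size-2 subsets: none covers 19 outcomes (max 15/19)
checked all size-3 subsets: none covers 19 outcomes (max 18/19)
the canonical winner is {1, 2, 3, 4}: size 4, full 19-outcome coverage, earliest index list among size-4 covers
Answer: 1, 2, 3, 4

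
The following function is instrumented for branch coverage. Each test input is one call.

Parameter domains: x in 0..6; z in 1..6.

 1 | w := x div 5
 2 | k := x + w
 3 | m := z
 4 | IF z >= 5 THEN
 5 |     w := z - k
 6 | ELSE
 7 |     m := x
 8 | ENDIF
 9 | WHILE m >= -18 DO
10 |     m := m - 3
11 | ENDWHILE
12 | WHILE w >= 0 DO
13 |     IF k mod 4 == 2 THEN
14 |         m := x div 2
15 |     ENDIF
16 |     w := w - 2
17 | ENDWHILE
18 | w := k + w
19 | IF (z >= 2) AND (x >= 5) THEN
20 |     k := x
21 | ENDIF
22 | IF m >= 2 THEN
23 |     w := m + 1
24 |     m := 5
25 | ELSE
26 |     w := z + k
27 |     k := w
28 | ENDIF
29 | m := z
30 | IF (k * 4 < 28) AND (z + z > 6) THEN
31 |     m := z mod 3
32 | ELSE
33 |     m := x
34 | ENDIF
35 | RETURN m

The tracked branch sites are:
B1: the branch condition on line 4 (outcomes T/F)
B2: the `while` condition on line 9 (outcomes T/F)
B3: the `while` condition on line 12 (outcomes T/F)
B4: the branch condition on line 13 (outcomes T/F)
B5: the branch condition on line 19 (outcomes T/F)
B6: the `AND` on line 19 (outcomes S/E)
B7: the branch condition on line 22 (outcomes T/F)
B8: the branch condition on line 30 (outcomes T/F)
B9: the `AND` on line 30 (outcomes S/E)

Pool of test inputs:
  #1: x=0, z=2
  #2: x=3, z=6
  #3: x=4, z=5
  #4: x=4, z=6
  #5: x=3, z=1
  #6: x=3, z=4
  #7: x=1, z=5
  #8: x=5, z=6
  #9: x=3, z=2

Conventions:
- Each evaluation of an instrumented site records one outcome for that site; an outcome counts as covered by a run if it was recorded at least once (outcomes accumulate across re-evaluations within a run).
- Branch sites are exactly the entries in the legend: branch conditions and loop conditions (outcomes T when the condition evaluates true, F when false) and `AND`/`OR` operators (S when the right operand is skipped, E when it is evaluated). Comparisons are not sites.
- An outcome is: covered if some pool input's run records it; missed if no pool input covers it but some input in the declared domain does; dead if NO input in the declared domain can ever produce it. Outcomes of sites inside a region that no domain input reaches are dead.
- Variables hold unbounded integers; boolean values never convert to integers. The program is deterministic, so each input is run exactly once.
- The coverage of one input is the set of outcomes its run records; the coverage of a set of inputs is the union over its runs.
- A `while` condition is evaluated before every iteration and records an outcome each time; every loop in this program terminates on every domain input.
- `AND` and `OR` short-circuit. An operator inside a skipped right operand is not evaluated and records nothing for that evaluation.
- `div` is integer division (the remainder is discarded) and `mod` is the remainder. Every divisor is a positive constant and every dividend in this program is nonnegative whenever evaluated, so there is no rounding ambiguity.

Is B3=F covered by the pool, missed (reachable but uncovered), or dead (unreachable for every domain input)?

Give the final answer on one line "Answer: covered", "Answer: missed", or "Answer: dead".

B3=F is recorded by pool input(s) 1, 2, 3, 4, 5, 6, 7, 8, 9 -> covered

Answer: covered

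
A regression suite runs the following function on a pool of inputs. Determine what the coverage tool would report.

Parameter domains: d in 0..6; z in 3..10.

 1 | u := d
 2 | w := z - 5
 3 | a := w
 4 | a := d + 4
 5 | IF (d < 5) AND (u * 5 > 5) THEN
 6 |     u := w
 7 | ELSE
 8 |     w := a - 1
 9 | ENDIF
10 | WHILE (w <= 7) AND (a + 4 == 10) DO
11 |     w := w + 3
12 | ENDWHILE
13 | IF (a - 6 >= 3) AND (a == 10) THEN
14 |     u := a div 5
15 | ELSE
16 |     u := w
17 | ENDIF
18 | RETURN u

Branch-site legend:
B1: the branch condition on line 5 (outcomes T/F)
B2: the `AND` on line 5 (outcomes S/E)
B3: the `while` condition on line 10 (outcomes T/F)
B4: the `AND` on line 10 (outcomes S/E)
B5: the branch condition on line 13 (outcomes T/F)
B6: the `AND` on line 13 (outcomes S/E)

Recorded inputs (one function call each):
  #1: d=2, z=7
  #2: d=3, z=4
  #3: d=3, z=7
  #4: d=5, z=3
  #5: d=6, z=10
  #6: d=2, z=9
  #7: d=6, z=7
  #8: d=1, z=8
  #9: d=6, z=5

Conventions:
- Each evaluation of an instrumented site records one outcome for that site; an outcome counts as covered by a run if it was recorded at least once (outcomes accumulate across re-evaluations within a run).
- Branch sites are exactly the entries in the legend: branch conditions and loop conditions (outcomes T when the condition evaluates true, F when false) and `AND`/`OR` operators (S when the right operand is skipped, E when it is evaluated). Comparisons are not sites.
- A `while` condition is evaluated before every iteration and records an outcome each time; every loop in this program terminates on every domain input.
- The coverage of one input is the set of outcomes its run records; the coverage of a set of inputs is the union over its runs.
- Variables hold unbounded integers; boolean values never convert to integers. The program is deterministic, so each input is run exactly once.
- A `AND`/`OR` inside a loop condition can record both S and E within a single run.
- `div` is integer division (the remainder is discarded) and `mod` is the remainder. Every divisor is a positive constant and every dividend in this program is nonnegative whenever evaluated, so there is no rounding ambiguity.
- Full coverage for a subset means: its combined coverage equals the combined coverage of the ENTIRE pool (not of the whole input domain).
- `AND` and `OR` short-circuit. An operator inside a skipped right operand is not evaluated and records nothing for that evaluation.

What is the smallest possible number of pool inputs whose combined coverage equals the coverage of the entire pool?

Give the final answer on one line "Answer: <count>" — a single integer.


test 1 (d=2, z=7) hits B1=T, B2=E, B3=T, B3=F, B4=S, B4=E, B5=F, B6=S
test 2 (d=3, z=4) hits B1=T, B2=E, B3=F, B4=E, B5=F, B6=S
test 3 (d=3, z=7) hits B1=T, B2=E, B3=F, B4=E, B5=F, B6=S
test 4 (d=5, z=3) hits B1=F, B2=S, B3=F, B4=S, B5=F, B6=E
test 5 (d=6, z=10) hits B1=F, B2=S, B3=F, B4=S, B5=T, B6=E
test 6 (d=2, z=9) hits B1=T, B2=E, B3=T, B3=F, B4=S, B4=E, B5=F, B6=S
test 7 (d=6, z=7) hits B1=F, B2=S, B3=F, B4=S, B5=T, B6=E
test 8 (d=1, z=8) hits B1=F, B2=E, B3=F, B4=E, B5=F, B6=S
test 9 (d=6, z=5) hits B1=F, B2=S, B3=F, B4=S, B5=T, B6=E
together the pool reaches 12 outcomes: B1=T, B1=F, B2=S, B2=E, B3=T, B3=F, B4=S, B4=E, B5=T, B5=F, B6=S, B6=E
checked all size-1 subsets: none covers 12 outcomes (max 8/12)
size 2: inputs {1, 5} cover all 12 outcomes, and no lexicographically smaller subset of this size does
Answer: 2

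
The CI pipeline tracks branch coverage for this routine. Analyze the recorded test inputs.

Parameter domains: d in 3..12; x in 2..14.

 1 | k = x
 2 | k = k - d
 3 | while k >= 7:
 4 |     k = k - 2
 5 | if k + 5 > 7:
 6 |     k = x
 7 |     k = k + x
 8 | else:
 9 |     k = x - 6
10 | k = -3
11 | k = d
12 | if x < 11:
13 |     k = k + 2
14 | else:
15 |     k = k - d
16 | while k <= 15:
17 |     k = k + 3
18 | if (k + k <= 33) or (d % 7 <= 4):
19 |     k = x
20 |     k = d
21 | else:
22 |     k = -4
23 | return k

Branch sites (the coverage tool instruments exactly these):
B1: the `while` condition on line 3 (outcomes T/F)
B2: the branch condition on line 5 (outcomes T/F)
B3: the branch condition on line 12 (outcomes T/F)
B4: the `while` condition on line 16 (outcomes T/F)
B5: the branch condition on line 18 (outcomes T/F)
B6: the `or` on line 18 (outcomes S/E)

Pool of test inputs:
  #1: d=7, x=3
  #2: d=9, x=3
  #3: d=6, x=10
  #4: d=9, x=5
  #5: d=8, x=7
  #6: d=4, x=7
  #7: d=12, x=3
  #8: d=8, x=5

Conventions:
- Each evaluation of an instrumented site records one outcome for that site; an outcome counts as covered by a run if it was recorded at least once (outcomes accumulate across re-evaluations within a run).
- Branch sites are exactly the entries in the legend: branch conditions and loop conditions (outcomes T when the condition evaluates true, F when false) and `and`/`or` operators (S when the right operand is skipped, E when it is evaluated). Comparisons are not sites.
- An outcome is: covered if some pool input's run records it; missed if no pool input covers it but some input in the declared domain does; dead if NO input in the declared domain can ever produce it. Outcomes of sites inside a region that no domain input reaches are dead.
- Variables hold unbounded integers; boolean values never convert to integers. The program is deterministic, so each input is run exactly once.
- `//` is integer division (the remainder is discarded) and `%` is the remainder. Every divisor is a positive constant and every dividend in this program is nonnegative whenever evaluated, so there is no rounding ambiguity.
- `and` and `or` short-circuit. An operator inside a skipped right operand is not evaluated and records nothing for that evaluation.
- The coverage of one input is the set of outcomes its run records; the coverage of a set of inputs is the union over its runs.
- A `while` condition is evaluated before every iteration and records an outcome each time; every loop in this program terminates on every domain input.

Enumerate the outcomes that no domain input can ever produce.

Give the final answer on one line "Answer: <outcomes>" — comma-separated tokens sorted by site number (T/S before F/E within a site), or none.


exhaustive pass over the 130-input domain:
  reachable outcomes have witnesses, e.g. B1=T (e.g. d=3, x=10), B1=F (e.g. d=3, x=2), B2=T (e.g. d=3, x=6), B2=F (e.g. d=3, x=2)
Answer: none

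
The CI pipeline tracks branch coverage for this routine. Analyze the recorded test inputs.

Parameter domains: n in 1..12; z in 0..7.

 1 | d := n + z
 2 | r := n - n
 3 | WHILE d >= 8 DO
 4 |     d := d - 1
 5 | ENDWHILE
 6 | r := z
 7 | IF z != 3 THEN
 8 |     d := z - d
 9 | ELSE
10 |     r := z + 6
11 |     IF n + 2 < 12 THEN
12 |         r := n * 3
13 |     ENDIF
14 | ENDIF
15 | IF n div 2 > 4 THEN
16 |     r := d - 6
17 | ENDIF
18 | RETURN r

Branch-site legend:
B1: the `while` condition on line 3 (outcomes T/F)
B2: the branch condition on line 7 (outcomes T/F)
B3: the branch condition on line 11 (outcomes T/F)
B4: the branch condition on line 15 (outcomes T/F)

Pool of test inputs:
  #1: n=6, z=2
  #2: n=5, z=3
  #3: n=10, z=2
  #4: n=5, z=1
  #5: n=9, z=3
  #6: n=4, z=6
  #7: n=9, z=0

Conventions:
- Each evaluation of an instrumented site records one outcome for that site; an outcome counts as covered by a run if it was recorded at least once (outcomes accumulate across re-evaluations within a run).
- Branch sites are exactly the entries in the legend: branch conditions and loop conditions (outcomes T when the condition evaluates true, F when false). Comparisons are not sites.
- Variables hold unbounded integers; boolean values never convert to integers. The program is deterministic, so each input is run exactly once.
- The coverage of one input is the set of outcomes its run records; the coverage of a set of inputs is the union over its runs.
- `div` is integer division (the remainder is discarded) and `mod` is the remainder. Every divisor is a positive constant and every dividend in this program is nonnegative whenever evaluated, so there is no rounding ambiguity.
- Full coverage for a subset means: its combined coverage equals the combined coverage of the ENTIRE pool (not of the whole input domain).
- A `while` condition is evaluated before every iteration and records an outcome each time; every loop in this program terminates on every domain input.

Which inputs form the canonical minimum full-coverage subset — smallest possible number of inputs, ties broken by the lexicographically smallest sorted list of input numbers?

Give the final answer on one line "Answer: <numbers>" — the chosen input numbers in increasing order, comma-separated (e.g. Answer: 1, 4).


run #1 (n=6, z=2) records B1=T, B1=F, B2=T, B4=F
run #2 (n=5, z=3) records B1=T, B1=F, B2=F, B3=T, B4=F
run #3 (n=10, z=2) records B1=T, B1=F, B2=T, B4=T
run #4 (n=5, z=1) records B1=F, B2=T, B4=F
run #5 (n=9, z=3) records B1=T, B1=F, B2=F, B3=T, B4=F
run #6 (n=4, z=6) records B1=T, B1=F, B2=T, B4=F
run #7 (n=9, z=0) records B1=T, B1=F, B2=T, B4=F
the full pool covers 7 outcomes: B1=T, B1=F, B2=T, B2=F, B3=T, B4=T, B4=F
no size-1 subset reaches all 7 outcomes (best union: 5/7)
at size 2, {2, 3} reaches all 7 outcomes; every lexicographically earlier size-2 subset fails
Answer: 2, 3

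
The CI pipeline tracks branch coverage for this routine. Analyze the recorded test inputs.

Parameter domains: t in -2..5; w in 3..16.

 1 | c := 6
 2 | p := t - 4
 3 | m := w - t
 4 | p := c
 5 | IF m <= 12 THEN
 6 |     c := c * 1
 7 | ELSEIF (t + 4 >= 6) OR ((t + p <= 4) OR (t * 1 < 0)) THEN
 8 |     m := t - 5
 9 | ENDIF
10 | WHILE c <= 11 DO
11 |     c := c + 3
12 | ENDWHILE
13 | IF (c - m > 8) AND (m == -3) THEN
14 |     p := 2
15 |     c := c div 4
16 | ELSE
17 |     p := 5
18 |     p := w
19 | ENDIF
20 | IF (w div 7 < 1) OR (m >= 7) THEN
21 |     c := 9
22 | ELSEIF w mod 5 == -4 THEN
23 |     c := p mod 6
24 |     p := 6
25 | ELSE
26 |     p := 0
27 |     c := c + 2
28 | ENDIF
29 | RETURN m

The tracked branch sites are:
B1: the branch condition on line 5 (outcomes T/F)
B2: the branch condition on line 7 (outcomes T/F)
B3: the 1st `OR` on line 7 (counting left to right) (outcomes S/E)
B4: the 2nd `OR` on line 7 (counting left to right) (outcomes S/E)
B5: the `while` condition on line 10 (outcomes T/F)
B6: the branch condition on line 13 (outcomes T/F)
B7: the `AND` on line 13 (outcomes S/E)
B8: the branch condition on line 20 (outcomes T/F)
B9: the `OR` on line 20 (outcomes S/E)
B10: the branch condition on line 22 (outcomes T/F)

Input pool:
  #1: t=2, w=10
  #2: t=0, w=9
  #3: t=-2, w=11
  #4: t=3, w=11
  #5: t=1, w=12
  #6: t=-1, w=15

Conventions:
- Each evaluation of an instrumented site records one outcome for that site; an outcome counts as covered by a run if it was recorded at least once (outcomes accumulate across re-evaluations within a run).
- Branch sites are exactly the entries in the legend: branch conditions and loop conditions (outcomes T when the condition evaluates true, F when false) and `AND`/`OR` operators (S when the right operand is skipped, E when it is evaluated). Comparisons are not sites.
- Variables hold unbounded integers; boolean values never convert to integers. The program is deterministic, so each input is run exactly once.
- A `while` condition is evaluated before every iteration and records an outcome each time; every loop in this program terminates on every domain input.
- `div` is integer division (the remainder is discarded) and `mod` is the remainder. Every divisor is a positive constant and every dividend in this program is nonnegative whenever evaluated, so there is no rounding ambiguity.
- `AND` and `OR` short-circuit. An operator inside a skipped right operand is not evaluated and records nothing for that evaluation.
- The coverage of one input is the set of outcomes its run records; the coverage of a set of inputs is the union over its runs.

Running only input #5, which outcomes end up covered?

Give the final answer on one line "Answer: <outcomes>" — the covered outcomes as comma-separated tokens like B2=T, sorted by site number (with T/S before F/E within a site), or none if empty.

Event log for input #5 (t=1, w=12):
  B1->T, B5->T, B5->T, B5->F, B7->S, B6->F, B9->E, B8->T
distinct outcomes covered: B1=T, B5=T, B5=F, B6=F, B7=S, B8=T, B9=E

Answer: B1=T, B5=T, B5=F, B6=F, B7=S, B8=T, B9=E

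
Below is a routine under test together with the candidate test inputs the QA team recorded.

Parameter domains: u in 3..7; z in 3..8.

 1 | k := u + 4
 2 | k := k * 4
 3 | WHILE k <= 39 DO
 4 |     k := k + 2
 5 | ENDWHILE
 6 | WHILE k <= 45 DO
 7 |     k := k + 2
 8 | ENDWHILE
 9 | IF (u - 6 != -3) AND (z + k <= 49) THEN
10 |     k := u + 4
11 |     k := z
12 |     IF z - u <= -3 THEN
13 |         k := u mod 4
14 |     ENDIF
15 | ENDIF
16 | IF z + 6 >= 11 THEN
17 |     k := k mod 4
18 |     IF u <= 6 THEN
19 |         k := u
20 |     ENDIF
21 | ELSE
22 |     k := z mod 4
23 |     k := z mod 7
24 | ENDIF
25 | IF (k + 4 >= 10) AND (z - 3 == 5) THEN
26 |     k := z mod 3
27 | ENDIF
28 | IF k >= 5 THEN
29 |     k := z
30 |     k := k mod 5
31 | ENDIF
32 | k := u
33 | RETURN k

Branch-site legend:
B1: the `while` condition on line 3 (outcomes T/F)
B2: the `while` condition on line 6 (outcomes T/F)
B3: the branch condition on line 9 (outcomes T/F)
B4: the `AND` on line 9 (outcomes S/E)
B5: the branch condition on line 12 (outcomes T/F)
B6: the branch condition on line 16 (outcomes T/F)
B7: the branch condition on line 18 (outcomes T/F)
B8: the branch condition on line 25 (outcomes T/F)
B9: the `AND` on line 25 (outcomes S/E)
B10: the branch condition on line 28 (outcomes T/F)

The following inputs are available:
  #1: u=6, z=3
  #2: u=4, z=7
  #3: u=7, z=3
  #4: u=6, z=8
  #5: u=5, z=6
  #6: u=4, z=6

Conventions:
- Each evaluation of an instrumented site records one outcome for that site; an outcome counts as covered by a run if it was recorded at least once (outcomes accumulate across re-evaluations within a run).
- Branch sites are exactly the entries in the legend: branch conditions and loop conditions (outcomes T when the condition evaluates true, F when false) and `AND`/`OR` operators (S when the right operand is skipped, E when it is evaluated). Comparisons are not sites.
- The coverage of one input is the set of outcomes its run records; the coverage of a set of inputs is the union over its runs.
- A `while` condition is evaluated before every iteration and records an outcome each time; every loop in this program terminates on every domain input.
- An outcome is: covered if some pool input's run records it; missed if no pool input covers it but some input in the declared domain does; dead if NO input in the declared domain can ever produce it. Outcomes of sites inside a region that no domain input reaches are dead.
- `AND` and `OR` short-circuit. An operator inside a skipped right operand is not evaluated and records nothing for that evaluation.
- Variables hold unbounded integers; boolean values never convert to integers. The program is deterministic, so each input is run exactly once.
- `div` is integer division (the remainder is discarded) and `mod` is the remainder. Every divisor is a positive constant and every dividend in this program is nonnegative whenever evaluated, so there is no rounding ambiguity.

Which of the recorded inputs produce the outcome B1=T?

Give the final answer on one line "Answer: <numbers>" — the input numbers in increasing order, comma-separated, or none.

input #1 (u=6, z=3): does not produce B1=T
input #2 (u=4, z=7): produces B1=T
input #3 (u=7, z=3): does not produce B1=T
input #4 (u=6, z=8): does not produce B1=T
input #5 (u=5, z=6): produces B1=T
input #6 (u=4, z=6): produces B1=T

Answer: 2, 5, 6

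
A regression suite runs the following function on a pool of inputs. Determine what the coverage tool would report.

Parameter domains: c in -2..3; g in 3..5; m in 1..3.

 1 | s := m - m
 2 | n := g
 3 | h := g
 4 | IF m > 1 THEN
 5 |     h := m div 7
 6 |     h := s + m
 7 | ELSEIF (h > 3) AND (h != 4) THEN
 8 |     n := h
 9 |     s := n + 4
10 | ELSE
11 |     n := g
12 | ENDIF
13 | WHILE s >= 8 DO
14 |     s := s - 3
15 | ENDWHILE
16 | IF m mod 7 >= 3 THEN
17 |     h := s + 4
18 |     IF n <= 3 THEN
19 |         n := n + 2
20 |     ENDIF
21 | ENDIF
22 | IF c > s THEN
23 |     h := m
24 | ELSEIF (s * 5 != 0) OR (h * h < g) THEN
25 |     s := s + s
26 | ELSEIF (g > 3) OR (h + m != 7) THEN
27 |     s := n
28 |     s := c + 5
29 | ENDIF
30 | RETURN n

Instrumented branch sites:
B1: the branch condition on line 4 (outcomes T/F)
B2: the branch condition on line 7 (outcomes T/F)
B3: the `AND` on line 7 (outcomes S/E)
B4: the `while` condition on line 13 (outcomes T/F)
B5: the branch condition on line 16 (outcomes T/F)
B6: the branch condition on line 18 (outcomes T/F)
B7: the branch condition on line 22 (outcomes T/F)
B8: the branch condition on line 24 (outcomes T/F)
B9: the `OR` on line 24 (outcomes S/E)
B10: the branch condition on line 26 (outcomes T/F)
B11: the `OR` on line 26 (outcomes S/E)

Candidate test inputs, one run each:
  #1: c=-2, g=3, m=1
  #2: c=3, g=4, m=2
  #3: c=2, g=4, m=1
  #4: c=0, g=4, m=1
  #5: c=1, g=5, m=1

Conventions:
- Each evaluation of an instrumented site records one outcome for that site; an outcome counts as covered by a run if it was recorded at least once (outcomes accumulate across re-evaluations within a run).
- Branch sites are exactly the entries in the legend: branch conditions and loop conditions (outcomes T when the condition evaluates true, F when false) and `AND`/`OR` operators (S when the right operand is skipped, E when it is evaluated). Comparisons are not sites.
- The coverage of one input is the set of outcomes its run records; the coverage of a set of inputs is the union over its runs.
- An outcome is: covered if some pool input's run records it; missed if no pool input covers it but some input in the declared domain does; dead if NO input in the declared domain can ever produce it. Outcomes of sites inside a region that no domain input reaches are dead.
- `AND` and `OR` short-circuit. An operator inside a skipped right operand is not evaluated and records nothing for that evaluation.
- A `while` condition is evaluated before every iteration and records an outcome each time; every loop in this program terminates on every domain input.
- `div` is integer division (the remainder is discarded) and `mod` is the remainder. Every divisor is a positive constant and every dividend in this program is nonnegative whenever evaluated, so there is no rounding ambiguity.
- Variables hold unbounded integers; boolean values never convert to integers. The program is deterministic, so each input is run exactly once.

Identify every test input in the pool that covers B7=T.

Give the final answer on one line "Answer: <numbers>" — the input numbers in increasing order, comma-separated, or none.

input #1 (c=-2, g=3, m=1): misses B7=T
input #2 (c=3, g=4, m=2): covers B7=T
input #3 (c=2, g=4, m=1): covers B7=T
input #4 (c=0, g=4, m=1): misses B7=T
input #5 (c=1, g=5, m=1): misses B7=T

Answer: 2, 3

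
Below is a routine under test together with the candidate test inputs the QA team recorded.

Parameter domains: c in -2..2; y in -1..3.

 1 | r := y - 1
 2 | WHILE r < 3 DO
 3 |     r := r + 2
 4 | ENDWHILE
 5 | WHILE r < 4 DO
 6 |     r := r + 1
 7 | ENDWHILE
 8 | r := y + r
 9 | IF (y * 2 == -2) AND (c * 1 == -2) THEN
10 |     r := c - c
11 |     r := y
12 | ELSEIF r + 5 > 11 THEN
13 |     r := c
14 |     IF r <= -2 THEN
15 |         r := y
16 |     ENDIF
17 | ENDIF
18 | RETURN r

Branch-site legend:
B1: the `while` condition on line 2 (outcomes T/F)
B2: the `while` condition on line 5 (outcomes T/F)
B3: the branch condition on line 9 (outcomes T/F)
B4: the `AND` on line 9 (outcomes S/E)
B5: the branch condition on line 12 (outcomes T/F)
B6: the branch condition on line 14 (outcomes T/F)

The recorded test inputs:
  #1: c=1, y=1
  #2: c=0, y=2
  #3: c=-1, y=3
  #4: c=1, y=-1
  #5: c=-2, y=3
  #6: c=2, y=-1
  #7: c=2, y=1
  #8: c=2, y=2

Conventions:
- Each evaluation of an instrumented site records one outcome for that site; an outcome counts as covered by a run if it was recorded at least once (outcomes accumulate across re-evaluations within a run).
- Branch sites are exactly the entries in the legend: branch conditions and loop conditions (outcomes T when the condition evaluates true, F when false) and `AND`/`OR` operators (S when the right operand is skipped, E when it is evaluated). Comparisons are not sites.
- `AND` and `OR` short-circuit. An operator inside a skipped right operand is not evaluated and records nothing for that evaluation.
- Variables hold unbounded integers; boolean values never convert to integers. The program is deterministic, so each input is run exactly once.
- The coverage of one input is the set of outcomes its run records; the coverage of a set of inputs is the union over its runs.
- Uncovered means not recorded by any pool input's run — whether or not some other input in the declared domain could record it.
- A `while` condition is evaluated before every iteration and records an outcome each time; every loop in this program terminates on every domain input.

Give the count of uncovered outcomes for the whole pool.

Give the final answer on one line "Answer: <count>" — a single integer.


test 1 (c=1, y=1) fires B1->T, B1->T, B1->F, B2->F, B4->S, B3->F, B5->F; hits B1=T, B1=F, B2=F, B3=F, B4=S, B5=F
test 2 (c=0, y=2) fires B1->T, B1->F, B2->T, B2->F, B4->S, B3->F, B5->F; hits B1=T, B1=F, B2=T, B2=F, B3=F, B4=S, B5=F
test 3 (c=-1, y=3) fires B1->T, B1->F, B2->F, B4->S, B3->F, B5->T, B6->F; hits B1=T, B1=F, B2=F, B3=F, B4=S, B5=T, B6=F
test 4 (c=1, y=-1) fires B1->T, B1->T, B1->T, B1->F, B2->F, B4->E, B3->F, B5->F; hits B1=T, B1=F, B2=F, B3=F, B4=E, B5=F
test 5 (c=-2, y=3) fires B1->T, B1->F, B2->F, B4->S, B3->F, B5->T, B6->T; hits B1=T, B1=F, B2=F, B3=F, B4=S, B5=T, B6=T
test 6 (c=2, y=-1) fires B1->T, B1->T, B1->T, B1->F, B2->F, B4->E, B3->F, B5->F; hits B1=T, B1=F, B2=F, B3=F, B4=E, B5=F
test 7 (c=2, y=1) fires B1->T, B1->T, B1->F, B2->F, B4->S, B3->F, B5->F; hits B1=T, B1=F, B2=F, B3=F, B4=S, B5=F
test 8 (c=2, y=2) fires B1->T, B1->F, B2->T, B2->F, B4->S, B3->F, B5->F; hits B1=T, B1=F, B2=T, B2=F, B3=F, B4=S, B5=F
union over the pool: B1=T, B1=F, B2=T, B2=F, B3=F, B4=S, B4=E, B5=T, B5=F, B6=T, B6=F
uncovered (1 of 12): B3=T
Answer: 1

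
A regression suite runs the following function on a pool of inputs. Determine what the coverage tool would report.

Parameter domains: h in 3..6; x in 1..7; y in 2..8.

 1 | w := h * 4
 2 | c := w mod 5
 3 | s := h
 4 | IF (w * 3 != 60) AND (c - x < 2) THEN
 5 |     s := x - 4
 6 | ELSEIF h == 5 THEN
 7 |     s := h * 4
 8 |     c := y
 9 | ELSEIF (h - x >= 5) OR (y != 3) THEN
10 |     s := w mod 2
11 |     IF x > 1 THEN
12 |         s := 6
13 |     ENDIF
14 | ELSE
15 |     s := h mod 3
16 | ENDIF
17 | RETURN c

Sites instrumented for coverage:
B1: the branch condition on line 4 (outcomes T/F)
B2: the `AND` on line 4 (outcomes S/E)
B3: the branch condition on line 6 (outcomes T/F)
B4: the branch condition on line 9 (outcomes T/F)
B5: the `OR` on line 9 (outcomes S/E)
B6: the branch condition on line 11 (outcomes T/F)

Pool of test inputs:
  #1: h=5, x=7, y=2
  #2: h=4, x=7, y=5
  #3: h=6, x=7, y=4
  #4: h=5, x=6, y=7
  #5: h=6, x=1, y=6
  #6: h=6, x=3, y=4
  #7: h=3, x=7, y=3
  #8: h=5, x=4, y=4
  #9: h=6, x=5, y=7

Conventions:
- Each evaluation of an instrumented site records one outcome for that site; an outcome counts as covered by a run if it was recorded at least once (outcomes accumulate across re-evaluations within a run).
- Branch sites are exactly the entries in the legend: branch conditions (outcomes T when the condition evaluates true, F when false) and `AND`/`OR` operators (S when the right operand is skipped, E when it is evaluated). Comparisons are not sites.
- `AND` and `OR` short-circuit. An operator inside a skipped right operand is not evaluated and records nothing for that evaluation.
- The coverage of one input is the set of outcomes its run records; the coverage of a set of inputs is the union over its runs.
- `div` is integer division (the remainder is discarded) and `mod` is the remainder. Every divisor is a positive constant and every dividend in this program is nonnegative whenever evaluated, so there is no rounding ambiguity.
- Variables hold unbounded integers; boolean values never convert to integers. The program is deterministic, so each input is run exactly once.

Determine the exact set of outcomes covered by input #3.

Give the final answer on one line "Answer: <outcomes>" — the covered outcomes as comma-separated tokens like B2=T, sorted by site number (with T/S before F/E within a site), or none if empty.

Tracing the run of input #3 (h=6, x=7, y=4):
  B2->E, B1->T
collecting distinct outcomes: B1=T, B2=E

Answer: B1=T, B2=E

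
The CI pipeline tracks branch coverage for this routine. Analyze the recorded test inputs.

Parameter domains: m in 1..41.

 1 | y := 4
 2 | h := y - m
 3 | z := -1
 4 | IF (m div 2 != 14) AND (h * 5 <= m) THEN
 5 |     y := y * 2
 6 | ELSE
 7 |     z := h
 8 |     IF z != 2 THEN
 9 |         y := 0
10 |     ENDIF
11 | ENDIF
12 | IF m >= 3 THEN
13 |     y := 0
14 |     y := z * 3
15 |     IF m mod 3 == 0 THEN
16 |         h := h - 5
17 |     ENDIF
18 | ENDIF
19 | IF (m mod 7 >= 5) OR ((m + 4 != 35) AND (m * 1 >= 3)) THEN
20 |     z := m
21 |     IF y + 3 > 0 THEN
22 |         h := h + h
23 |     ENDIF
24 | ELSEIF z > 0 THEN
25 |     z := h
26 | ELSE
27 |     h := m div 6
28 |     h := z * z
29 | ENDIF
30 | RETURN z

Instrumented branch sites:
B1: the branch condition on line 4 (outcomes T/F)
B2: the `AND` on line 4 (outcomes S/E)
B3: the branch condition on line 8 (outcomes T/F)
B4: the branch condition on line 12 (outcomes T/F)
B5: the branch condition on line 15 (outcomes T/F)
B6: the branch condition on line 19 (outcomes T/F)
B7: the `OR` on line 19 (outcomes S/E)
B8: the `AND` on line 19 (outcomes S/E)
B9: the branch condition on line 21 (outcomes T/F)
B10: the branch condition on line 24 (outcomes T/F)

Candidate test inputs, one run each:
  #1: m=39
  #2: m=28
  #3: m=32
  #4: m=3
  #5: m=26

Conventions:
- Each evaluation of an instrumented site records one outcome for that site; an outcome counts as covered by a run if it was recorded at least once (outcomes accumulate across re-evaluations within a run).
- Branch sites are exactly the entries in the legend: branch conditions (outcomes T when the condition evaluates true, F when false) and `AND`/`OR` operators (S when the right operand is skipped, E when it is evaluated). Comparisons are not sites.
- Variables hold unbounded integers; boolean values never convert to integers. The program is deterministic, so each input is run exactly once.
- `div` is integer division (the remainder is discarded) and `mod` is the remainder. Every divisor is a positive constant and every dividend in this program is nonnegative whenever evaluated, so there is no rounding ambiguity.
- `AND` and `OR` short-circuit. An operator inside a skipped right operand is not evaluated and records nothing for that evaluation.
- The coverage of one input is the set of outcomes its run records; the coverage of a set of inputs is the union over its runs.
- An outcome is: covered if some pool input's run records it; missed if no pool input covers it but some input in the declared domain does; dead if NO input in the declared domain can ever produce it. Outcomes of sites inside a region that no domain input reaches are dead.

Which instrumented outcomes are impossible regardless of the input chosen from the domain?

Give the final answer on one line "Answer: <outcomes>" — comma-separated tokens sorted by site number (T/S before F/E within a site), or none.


sweeping the full domain (41 inputs) for each outcome:
  reachable outcomes have witnesses, e.g. B1=T (e.g. m=4), B1=F (e.g. m=1), B2=S (e.g. m=28), B2=E (e.g. m=1)
Answer: none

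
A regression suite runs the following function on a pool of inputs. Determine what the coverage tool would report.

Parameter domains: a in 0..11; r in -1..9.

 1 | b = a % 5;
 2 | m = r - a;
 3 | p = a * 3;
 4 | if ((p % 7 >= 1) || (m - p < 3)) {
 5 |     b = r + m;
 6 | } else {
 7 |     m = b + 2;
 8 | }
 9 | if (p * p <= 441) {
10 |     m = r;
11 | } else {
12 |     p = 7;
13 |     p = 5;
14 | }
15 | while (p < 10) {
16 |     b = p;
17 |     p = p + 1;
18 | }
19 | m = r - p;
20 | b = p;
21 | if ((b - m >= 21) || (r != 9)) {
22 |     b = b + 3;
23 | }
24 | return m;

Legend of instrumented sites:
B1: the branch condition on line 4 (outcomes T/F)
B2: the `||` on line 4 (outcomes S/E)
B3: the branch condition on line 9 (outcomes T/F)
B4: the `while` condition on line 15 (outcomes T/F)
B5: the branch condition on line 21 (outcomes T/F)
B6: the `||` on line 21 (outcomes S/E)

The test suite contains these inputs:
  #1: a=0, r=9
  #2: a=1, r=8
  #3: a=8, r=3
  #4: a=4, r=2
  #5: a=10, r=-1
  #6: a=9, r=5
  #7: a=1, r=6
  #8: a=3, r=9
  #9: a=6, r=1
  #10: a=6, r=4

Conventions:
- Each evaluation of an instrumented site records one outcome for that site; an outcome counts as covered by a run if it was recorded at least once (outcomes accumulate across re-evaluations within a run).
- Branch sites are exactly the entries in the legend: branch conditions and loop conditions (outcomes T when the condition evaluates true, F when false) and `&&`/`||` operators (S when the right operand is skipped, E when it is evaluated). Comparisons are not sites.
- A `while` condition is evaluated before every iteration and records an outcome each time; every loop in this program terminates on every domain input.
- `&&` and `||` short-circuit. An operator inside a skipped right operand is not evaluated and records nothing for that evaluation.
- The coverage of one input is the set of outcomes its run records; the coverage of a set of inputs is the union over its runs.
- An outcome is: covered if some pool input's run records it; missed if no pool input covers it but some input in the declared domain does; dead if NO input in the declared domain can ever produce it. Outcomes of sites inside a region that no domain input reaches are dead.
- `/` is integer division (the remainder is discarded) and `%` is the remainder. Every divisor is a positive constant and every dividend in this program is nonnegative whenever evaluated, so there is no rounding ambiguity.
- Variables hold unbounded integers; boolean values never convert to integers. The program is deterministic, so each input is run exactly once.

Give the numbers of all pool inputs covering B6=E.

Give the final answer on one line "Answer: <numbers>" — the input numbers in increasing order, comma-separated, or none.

input #1 (a=0, r=9): hits B6=E
input #2 (a=1, r=8): hits B6=E
input #3 (a=8, r=3): hits B6=E
input #4 (a=4, r=2): never hits B6=E
input #5 (a=10, r=-1): never hits B6=E
input #6 (a=9, r=5): hits B6=E
input #7 (a=1, r=6): hits B6=E
input #8 (a=3, r=9): hits B6=E
input #9 (a=6, r=1): never hits B6=E
input #10 (a=6, r=4): never hits B6=E

Answer: 1, 2, 3, 6, 7, 8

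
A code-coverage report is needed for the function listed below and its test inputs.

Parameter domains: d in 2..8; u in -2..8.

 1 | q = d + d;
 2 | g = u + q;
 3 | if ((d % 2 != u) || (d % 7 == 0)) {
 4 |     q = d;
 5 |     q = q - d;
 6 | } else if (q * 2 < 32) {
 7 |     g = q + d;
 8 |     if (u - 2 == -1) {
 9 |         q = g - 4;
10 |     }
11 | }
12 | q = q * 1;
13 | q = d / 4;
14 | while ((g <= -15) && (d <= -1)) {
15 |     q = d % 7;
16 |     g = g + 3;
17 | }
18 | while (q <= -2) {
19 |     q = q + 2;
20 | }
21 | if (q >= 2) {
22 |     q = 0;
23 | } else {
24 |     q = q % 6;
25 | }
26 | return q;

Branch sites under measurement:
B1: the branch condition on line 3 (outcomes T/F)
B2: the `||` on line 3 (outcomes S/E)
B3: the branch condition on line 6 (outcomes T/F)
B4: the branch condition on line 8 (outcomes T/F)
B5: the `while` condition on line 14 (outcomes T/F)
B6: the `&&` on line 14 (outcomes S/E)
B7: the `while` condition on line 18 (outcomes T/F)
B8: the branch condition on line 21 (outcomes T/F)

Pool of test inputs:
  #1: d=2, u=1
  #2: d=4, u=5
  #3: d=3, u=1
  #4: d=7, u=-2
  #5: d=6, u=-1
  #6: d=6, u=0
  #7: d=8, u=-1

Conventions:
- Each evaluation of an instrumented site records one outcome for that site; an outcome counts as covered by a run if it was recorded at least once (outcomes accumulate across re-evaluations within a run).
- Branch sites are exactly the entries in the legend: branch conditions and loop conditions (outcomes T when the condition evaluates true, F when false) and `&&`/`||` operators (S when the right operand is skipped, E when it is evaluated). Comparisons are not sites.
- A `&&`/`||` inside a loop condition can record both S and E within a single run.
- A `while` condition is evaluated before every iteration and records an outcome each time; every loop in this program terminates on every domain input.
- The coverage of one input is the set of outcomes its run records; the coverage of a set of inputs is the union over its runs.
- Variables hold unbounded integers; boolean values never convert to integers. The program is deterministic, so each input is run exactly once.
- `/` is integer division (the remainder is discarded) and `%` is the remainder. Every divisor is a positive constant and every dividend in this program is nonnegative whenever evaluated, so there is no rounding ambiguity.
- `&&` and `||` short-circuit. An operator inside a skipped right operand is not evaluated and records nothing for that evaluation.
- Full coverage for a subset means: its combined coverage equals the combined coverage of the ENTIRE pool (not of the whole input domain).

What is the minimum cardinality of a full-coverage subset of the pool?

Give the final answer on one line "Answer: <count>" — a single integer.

test 1 (d=2, u=1) fires B2->S, B1->T, B6->S, B5->F, B7->F, B8->F; hits B1=T, B2=S, B5=F, B6=S, B7=F, B8=F
test 2 (d=4, u=5) fires B2->S, B1->T, B6->S, B5->F, B7->F, B8->F; hits B1=T, B2=S, B5=F, B6=S, B7=F, B8=F
test 3 (d=3, u=1) fires B2->E, B1->F, B3->T, B4->T, B6->S, B5->F, B7->F, B8->F; hits B1=F, B2=E, B3=T, B4=T, B5=F, B6=S, B7=F, B8=F
test 4 (d=7, u=-2) fires B2->S, B1->T, B6->S, B5->F, B7->F, B8->F; hits B1=T, B2=S, B5=F, B6=S, B7=F, B8=F
test 5 (d=6, u=-1) fires B2->S, B1->T, B6->S, B5->F, B7->F, B8->F; hits B1=T, B2=S, B5=F, B6=S, B7=F, B8=F
test 6 (d=6, u=0) fires B2->E, B1->F, B3->T, B4->F, B6->S, B5->F, B7->F, B8->F; hits B1=F, B2=E, B3=T, B4=F, B5=F, B6=S, B7=F, B8=F
test 7 (d=8, u=-1) fires B2->S, B1->T, B6->S, B5->F, B7->F, B8->T; hits B1=T, B2=S, B5=F, B6=S, B7=F, B8=T
pool-wide coverage (12 outcomes): B1=T, B1=F, B2=S, B2=E, B3=T, B4=T, B4=F, B5=F, B6=S, B7=F, B8=T, B8=F
size 1 is not enough: best union over all size-1 subsets is 8/12
size 2 is not enough: best union over all size-2 subsets is 11/12
at size 3, {3, 6, 7} reaches all 12 outcomes; every lexicographically earlier size-3 subset fails

Answer: 3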